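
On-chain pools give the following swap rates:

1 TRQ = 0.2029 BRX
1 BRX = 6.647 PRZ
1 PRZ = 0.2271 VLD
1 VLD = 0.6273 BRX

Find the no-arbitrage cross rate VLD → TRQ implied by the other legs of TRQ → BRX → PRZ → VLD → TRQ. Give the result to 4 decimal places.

Known legs of the cycle: 0.2029 × 6.647 × 0.2271 = 0.30628438773
For no arbitrage the full-cycle product must be 1, so the missing rate is 1 / 0.30628438773 ≈ 3.264940.

3.2649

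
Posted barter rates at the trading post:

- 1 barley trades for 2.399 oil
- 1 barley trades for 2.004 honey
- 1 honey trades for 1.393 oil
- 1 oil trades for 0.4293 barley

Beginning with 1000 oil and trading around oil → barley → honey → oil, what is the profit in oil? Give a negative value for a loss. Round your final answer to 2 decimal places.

198.42

1000 oil × 0.4293 = 429.3 barley
429.3 barley × 2.004 = 860.3172 honey
860.3172 honey × 1.393 = 1198.4218596 oil
Net change: 1198.4218596 − 1000 = 198.4218596 oil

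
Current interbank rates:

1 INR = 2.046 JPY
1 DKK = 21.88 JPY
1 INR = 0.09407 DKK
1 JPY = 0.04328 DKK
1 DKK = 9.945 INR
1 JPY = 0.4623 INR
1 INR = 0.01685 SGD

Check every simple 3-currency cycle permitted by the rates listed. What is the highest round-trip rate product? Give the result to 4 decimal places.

DKK→JPY→INR→DKK: 21.88 × 0.4623 × 0.09407 = 0.95153
DKK→INR→JPY→DKK: 9.945 × 2.046 × 0.04328 = 0.88064
Maximum is DKK→JPY→INR→DKK at 0.9515; no arbitrage — every cycle loses value.

0.9515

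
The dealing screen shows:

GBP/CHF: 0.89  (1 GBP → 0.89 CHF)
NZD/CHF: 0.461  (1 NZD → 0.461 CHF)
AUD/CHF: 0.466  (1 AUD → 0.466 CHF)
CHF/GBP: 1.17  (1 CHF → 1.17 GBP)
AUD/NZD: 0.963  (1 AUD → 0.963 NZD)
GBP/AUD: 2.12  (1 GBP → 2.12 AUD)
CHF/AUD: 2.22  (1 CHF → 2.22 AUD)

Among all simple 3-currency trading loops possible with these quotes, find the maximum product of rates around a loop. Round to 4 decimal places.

GBP→AUD→CHF→GBP: 2.12 × 0.466 × 1.17 = 1.15587
NZD→CHF→AUD→NZD: 0.461 × 2.22 × 0.963 = 0.98555
Maximum is GBP→AUD→CHF→GBP at 1.1559; arbitrage exists.

1.1559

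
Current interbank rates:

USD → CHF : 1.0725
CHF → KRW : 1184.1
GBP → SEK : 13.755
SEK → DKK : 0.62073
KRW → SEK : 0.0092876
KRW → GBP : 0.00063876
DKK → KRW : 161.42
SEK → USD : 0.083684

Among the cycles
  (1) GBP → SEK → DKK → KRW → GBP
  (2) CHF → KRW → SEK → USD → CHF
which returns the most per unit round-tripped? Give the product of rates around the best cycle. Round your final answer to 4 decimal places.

0.9870

(1) 13.755 × 0.62073 × 161.42 × 0.00063876 = 0.88036
(2) 1184.1 × 0.0092876 × 0.083684 × 1.0725 = 0.98703
Highest is cycle (2) at 0.9870 (≤1, no arbitrage).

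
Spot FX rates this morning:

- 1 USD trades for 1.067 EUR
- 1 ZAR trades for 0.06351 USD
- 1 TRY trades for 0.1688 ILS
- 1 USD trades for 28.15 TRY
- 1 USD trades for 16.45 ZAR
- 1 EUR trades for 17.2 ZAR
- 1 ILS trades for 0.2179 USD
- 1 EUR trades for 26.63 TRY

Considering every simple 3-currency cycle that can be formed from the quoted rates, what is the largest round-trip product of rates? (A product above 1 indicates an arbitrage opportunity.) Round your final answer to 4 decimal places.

1.1656

USD→EUR→ZAR→USD: 1.067 × 17.2 × 0.06351 = 1.16556
ILS→USD→TRY→ILS: 0.2179 × 28.15 × 0.1688 = 1.03540
Maximum is USD→EUR→ZAR→USD at 1.1656; arbitrage exists.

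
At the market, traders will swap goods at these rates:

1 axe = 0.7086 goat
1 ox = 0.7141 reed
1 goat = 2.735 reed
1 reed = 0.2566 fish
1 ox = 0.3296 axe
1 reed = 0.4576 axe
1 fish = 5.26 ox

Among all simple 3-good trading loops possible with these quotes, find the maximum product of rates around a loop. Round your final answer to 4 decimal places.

reed→fish→ox→reed: 0.2566 × 5.26 × 0.7141 = 0.96383
goat→reed→axe→goat: 2.735 × 0.4576 × 0.7086 = 0.88684
Maximum is reed→fish→ox→reed at 0.9638; no arbitrage — every cycle loses value.

0.9638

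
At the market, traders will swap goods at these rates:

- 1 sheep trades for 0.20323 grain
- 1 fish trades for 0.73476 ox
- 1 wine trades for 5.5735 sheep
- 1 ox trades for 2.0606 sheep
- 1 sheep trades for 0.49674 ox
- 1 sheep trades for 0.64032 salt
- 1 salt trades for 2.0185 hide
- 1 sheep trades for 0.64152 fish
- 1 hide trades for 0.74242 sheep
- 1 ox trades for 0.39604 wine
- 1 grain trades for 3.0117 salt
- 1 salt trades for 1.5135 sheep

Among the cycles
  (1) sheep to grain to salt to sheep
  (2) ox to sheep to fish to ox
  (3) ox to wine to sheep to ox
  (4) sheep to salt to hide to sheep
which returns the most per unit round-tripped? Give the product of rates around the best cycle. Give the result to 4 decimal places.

1.0965

(1) 0.20323 × 3.0117 × 1.5135 = 0.92636
(2) 2.0606 × 0.64152 × 0.73476 = 0.97129
(3) 0.39604 × 5.5735 × 0.49674 = 1.09647
(4) 0.64032 × 2.0185 × 0.74242 = 0.95957
Highest is cycle (3) at 1.0965 (>1, arbitrage).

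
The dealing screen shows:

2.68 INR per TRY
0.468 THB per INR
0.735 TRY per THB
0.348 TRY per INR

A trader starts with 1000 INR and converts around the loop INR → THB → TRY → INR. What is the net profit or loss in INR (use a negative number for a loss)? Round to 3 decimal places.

1000 INR × 0.468 = 468 THB
468 THB × 0.735 = 343.98 TRY
343.98 TRY × 2.68 = 921.8664 INR
Net change: 921.8664 − 1000 = -78.1336 INR

-78.134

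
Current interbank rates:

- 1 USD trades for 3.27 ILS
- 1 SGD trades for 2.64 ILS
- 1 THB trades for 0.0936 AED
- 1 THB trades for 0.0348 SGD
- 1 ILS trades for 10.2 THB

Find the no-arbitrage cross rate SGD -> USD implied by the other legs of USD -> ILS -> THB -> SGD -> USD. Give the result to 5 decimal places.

Known legs of the cycle: 3.27 × 10.2 × 0.0348 = 1.1607192
For no arbitrage the full-cycle product must be 1, so the missing rate is 1 / 1.1607192 ≈ 0.8615348.

0.86153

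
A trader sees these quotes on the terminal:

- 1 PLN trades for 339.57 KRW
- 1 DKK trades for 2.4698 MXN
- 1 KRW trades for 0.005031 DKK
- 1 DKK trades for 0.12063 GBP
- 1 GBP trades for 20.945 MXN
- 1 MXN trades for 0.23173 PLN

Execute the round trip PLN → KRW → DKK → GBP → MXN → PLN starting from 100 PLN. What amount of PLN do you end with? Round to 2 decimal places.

100.02

100 PLN × 339.57 = 33957 KRW
33957 KRW × 0.005031 = 170.837667 DKK
170.837667 DKK × 0.12063 = 20.60814777021 GBP
20.60814777021 GBP × 20.945 = 431.63765504704845 MXN
431.63765504704845 MXN × 0.23173 = 100.0233938040525373185 PLN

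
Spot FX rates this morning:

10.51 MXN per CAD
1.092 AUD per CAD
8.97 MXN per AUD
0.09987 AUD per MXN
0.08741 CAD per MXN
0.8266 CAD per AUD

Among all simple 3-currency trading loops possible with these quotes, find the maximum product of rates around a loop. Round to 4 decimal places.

0.8676

MXN→AUD→CAD→MXN: 0.09987 × 0.8266 × 10.51 = 0.86763
MXN→CAD→AUD→MXN: 0.08741 × 1.092 × 8.97 = 0.85620
Maximum is MXN→AUD→CAD→MXN at 0.8676; no arbitrage — every cycle loses value.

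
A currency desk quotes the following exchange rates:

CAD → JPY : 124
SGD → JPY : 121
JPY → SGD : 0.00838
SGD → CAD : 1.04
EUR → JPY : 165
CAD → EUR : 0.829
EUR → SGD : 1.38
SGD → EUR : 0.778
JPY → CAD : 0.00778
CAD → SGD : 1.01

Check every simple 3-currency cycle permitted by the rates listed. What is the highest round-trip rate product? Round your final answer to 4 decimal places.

CAD→EUR→SGD→CAD: 0.829 × 1.38 × 1.04 = 1.18978
CAD→JPY→SGD→CAD: 124 × 0.00838 × 1.04 = 1.08068
SGD→EUR→JPY→SGD: 0.778 × 165 × 0.00838 = 1.07574
CAD→EUR→JPY→CAD: 0.829 × 165 × 0.00778 = 1.06419
CAD→SGD→JPY→CAD: 1.01 × 121 × 0.00778 = 0.95079
Maximum is CAD→EUR→SGD→CAD at 1.1898; arbitrage exists.

1.1898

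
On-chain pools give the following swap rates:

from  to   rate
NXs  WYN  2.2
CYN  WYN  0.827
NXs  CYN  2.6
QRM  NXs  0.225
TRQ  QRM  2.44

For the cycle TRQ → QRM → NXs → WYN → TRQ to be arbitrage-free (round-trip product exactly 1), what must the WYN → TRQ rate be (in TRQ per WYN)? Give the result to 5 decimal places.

Known legs of the cycle: 2.44 × 0.225 × 2.2 = 1.2078
For no arbitrage the full-cycle product must be 1, so the missing rate is 1 / 1.2078 ≈ 0.8279516.

0.82795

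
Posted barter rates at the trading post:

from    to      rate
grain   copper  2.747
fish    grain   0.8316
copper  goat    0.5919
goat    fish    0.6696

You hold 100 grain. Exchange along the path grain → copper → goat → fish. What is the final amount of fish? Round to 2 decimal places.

100 grain × 2.747 = 274.7 copper
274.7 copper × 0.5919 = 162.59493 goat
162.59493 goat × 0.6696 = 108.873565128 fish

108.87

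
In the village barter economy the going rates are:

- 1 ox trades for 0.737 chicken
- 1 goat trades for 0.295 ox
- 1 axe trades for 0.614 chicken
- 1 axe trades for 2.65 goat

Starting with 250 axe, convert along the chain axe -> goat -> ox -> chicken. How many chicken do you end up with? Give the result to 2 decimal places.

144.04

250 axe × 2.65 = 662.5 goat
662.5 goat × 0.295 = 195.4375 ox
195.4375 ox × 0.737 = 144.0374375 chicken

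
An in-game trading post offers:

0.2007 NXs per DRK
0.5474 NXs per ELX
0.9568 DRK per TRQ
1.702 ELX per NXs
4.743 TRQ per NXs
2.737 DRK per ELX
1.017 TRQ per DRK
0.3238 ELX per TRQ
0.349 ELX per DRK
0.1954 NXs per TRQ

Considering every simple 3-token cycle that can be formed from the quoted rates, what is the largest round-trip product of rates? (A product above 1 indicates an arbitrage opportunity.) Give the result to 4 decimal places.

0.9349

NXs→ELX→DRK→NXs: 1.702 × 2.737 × 0.2007 = 0.93494
TRQ→DRK→NXs→TRQ: 0.9568 × 0.2007 × 4.743 = 0.91080
TRQ→ELX→DRK→TRQ: 0.3238 × 2.737 × 1.017 = 0.90131
TRQ→ELX→NXs→TRQ: 0.3238 × 0.5474 × 4.743 = 0.84069
Maximum is NXs→ELX→DRK→NXs at 0.9349; no arbitrage — every cycle loses value.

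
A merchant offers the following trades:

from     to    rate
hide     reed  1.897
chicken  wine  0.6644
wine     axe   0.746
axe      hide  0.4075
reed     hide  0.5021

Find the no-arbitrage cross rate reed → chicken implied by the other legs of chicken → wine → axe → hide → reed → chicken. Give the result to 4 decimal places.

Known legs of the cycle: 0.6644 × 0.746 × 0.4075 × 1.897 = 0.383145205366
For no arbitrage the full-cycle product must be 1, so the missing rate is 1 / 0.383145205366 ≈ 2.609977.

2.6100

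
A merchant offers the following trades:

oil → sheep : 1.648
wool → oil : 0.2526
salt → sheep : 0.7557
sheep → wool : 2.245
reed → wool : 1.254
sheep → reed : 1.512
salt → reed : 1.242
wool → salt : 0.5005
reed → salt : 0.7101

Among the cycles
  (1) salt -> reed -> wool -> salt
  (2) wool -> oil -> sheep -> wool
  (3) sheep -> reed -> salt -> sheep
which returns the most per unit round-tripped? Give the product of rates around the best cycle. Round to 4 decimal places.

0.9346

(1) 1.242 × 1.254 × 0.5005 = 0.77951
(2) 0.2526 × 1.648 × 2.245 = 0.93456
(3) 1.512 × 0.7101 × 0.7557 = 0.81137
Highest is cycle (2) at 0.9346 (≤1, no arbitrage).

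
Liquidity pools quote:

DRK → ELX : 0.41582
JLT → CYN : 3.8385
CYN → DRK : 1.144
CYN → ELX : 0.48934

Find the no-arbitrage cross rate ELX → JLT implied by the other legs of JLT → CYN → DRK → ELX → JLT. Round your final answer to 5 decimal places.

0.54765

Known legs of the cycle: 3.8385 × 1.144 × 0.41582 = 1.82596708008
For no arbitrage the full-cycle product must be 1, so the missing rate is 1 / 1.82596708008 ≈ 0.5476550.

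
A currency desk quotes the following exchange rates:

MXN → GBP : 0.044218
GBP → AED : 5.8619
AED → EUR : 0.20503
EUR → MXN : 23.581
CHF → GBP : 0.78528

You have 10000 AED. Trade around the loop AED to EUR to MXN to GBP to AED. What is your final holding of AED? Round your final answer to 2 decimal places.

10000 AED × 0.20503 = 2050.3 EUR
2050.3 EUR × 23.581 = 48348.1243 MXN
48348.1243 MXN × 0.044218 = 2137.8573602974 GBP
2137.8573602974 GBP × 5.8619 = 12531.90606032732906 AED

12531.91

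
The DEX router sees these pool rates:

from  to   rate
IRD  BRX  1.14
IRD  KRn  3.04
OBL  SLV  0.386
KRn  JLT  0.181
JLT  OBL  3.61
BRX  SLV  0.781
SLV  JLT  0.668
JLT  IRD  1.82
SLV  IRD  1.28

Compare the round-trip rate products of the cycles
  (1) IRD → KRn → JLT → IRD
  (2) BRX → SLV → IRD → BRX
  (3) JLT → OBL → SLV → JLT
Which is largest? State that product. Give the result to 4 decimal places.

(1) 3.04 × 0.181 × 1.82 = 1.00144
(2) 0.781 × 1.28 × 1.14 = 1.13964
(3) 3.61 × 0.386 × 0.668 = 0.93083
Highest is cycle (2) at 1.1396 (>1, arbitrage).

1.1396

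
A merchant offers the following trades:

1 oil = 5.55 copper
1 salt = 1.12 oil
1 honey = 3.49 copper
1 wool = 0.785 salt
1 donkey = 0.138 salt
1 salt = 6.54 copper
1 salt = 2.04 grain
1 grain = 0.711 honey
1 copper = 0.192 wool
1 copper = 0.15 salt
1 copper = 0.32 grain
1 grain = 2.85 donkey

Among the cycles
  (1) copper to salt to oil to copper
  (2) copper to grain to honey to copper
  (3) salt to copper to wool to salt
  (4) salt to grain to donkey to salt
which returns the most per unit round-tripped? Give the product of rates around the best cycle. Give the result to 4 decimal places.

0.9857

(1) 0.15 × 1.12 × 5.55 = 0.93240
(2) 0.32 × 0.711 × 3.49 = 0.79404
(3) 6.54 × 0.192 × 0.785 = 0.98571
(4) 2.04 × 2.85 × 0.138 = 0.80233
Highest is cycle (3) at 0.9857 (≤1, no arbitrage).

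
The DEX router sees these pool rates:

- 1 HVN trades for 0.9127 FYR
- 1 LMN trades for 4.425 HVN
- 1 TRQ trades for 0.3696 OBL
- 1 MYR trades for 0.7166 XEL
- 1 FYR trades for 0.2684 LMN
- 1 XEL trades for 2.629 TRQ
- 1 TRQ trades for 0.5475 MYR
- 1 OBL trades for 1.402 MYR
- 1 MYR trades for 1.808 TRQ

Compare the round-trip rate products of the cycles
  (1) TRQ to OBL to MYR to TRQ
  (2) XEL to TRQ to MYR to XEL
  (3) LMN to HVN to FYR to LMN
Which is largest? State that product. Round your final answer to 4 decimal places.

(1) 0.3696 × 1.402 × 1.808 = 0.93687
(2) 2.629 × 0.5475 × 0.7166 = 1.03146
(3) 4.425 × 0.9127 × 0.2684 = 1.08399
Highest is cycle (3) at 1.0840 (>1, arbitrage).

1.0840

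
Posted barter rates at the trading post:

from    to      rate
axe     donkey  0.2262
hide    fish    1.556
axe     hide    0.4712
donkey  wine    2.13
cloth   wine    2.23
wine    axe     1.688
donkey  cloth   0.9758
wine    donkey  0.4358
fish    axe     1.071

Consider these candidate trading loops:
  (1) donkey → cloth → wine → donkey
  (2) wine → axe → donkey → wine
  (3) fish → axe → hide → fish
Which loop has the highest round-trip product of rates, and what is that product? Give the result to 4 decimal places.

(1) 0.9758 × 2.23 × 0.4358 = 0.94832
(2) 1.688 × 0.2262 × 2.13 = 0.81329
(3) 1.071 × 0.4712 × 1.556 = 0.78524
Highest is cycle (1) at 0.9483 (≤1, no arbitrage).

0.9483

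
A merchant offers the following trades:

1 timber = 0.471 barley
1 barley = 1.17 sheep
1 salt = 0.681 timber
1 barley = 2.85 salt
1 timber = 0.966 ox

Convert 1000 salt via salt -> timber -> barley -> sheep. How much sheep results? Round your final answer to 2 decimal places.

375.28

1000 salt × 0.681 = 681 timber
681 timber × 0.471 = 320.751 barley
320.751 barley × 1.17 = 375.27867 sheep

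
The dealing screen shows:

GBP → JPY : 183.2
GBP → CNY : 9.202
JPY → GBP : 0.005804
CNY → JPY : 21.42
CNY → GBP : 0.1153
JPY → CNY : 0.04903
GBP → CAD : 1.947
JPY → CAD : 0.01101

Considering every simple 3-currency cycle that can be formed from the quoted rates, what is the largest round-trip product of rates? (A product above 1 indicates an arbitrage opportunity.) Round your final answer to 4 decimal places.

1.1440

CNY→JPY→GBP→CNY: 21.42 × 0.005804 × 9.202 = 1.14401
CNY→GBP→JPY→CNY: 0.1153 × 183.2 × 0.04903 = 1.03566
Maximum is CNY→JPY→GBP→CNY at 1.1440; arbitrage exists.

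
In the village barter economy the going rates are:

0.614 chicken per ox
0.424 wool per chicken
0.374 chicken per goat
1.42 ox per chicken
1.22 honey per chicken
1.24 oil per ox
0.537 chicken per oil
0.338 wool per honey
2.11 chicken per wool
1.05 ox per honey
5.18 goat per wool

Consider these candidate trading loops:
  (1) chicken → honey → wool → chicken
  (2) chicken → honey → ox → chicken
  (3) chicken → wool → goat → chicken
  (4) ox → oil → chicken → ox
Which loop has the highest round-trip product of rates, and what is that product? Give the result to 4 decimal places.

0.9455

(1) 1.22 × 0.338 × 2.11 = 0.87008
(2) 1.22 × 1.05 × 0.614 = 0.78653
(3) 0.424 × 5.18 × 0.374 = 0.82142
(4) 1.24 × 0.537 × 1.42 = 0.94555
Highest is cycle (4) at 0.9455 (≤1, no arbitrage).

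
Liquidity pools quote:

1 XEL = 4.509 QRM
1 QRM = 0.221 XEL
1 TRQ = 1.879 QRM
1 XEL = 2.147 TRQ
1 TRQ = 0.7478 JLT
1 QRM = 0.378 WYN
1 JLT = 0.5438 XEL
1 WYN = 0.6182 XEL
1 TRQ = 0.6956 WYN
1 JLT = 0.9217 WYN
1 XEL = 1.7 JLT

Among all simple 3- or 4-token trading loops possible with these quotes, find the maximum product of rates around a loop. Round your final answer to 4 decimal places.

WYN→XEL→QRM→WYN: 0.6182 × 4.509 × 0.378 = 1.05366
WYN→XEL→JLT→WYN: 0.6182 × 1.7 × 0.9217 = 0.96865
TRQ→QRM→WYN→XEL→TRQ: 1.879 × 0.378 × 0.6182 × 2.147 = 0.94271
TRQ→WYN→XEL→TRQ: 0.6956 × 0.6182 × 2.147 = 0.92325
TRQ→JLT→WYN→XEL→TRQ: 0.7478 × 0.9217 × 0.6182 × 2.147 = 0.91482
TRQ→QRM→XEL→TRQ: 1.879 × 0.221 × 2.147 = 0.89156
TRQ→JLT→XEL→TRQ: 0.7478 × 0.5438 × 2.147 = 0.87309
Maximum is WYN→XEL→QRM→WYN at 1.0537; arbitrage exists.

1.0537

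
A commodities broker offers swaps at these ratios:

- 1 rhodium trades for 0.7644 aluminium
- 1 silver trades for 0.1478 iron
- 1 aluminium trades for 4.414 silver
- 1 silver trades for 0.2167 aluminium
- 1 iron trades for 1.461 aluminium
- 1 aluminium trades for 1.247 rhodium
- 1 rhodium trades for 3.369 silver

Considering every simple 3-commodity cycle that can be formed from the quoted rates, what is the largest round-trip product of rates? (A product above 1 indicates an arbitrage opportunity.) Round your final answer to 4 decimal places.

aluminium→silver→iron→aluminium: 4.414 × 0.1478 × 1.461 = 0.95314
rhodium→silver→aluminium→rhodium: 3.369 × 0.2167 × 1.247 = 0.91039
Maximum is aluminium→silver→iron→aluminium at 0.9531; no arbitrage — every cycle loses value.

0.9531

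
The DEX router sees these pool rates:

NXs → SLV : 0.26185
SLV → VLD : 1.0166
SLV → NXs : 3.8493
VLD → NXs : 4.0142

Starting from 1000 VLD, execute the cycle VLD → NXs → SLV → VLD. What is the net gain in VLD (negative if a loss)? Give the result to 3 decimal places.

68.567

1000 VLD × 4.0142 = 4014.2 NXs
4014.2 NXs × 0.26185 = 1051.11827 SLV
1051.11827 SLV × 1.0166 = 1068.566833282 VLD
Net change: 1068.566833282 − 1000 = 68.566833282 VLD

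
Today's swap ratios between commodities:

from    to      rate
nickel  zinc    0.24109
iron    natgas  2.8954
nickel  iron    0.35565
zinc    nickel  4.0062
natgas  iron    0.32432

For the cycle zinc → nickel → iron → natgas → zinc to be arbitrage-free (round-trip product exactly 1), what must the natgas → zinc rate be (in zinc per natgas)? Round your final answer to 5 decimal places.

Known legs of the cycle: 4.0062 × 0.35565 × 2.8954 = 4.125380483862
For no arbitrage the full-cycle product must be 1, so the missing rate is 1 / 4.125380483862 ≈ 0.2424019.

0.24240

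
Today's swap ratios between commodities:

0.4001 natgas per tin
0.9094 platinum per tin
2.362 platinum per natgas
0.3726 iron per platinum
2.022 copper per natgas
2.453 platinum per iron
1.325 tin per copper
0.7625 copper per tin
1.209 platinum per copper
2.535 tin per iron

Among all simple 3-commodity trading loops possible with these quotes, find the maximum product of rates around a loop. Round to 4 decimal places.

1.0719

tin→natgas→copper→tin: 0.4001 × 2.022 × 1.325 = 1.07193
tin→platinum→iron→tin: 0.9094 × 0.3726 × 2.535 = 0.85897
Maximum is tin→natgas→copper→tin at 1.0719; arbitrage exists.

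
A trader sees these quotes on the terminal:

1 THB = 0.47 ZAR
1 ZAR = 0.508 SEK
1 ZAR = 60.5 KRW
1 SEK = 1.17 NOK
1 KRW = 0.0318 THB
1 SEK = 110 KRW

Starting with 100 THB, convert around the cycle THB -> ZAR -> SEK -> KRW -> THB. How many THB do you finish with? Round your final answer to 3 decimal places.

83.518

100 THB × 0.47 = 47 ZAR
47 ZAR × 0.508 = 23.876 SEK
23.876 SEK × 110 = 2626.36 KRW
2626.36 KRW × 0.0318 = 83.518248 THB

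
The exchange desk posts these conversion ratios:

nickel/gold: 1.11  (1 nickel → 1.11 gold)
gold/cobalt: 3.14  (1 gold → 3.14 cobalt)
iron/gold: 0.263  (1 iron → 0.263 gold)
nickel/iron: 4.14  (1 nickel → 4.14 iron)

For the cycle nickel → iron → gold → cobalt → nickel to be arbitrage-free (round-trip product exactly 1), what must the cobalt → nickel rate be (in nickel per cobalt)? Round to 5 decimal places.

Known legs of the cycle: 4.14 × 0.263 × 3.14 = 3.4188948
For no arbitrage the full-cycle product must be 1, so the missing rate is 1 / 3.4188948 ≈ 0.2924922.

0.29249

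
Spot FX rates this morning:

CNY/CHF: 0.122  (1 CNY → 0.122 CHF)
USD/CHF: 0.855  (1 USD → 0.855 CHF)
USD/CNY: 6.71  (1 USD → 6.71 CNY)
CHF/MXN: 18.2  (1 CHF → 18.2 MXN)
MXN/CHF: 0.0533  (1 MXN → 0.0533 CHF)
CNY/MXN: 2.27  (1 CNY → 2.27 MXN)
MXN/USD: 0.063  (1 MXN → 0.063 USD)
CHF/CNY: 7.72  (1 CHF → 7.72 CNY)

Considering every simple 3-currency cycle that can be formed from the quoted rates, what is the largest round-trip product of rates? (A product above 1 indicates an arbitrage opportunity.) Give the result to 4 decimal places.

0.9803

USD→CHF→MXN→USD: 0.855 × 18.2 × 0.063 = 0.98034
USD→CNY→MXN→USD: 6.71 × 2.27 × 0.063 = 0.95960
MXN→CHF→CNY→MXN: 0.0533 × 7.72 × 2.27 = 0.93405
Maximum is USD→CHF→MXN→USD at 0.9803; no arbitrage — every cycle loses value.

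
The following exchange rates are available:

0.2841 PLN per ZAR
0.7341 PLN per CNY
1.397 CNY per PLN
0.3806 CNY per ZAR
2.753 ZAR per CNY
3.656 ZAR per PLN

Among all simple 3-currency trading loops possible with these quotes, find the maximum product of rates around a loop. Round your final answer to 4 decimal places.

PLN→CNY→ZAR→PLN: 1.397 × 2.753 × 0.2841 = 1.09263
PLN→ZAR→CNY→PLN: 3.656 × 0.3806 × 0.7341 = 1.02148
Maximum is PLN→CNY→ZAR→PLN at 1.0926; arbitrage exists.

1.0926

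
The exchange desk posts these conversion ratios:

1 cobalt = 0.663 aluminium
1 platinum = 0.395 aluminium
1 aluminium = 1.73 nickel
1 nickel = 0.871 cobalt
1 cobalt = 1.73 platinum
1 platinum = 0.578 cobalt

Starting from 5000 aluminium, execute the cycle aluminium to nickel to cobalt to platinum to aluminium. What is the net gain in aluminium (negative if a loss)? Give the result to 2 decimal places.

148.46

5000 aluminium × 1.73 = 8650 nickel
8650 nickel × 0.871 = 7534.15 cobalt
7534.15 cobalt × 1.73 = 13034.0795 platinum
13034.0795 platinum × 0.395 = 5148.4614025 aluminium
Net change: 5148.4614025 − 5000 = 148.4614025 aluminium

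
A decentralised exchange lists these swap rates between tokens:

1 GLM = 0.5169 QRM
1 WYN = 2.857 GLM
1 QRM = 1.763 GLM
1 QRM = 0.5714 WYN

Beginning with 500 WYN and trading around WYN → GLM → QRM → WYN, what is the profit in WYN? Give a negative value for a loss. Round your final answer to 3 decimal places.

-78.083

500 WYN × 2.857 = 1428.5 GLM
1428.5 GLM × 0.5169 = 738.39165 QRM
738.39165 QRM × 0.5714 = 421.91698881 WYN
Net change: 421.91698881 − 500 = -78.08301119 WYN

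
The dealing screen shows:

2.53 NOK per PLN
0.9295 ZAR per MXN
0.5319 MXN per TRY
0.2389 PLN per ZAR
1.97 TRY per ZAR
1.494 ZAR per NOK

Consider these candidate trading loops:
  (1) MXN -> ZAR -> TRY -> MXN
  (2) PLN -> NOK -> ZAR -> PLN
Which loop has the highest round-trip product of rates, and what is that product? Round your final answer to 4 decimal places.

(1) 0.9295 × 1.97 × 0.5319 = 0.97397
(2) 2.53 × 1.494 × 0.2389 = 0.90300
Highest is cycle (1) at 0.9740 (≤1, no arbitrage).

0.9740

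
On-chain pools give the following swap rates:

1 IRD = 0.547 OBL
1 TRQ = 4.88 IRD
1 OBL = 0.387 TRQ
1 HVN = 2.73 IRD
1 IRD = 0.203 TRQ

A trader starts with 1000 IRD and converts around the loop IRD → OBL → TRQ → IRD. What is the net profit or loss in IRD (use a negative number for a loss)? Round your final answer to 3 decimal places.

33.042

1000 IRD × 0.547 = 547 OBL
547 OBL × 0.387 = 211.689 TRQ
211.689 TRQ × 4.88 = 1033.04232 IRD
Net change: 1033.04232 − 1000 = 33.04232 IRD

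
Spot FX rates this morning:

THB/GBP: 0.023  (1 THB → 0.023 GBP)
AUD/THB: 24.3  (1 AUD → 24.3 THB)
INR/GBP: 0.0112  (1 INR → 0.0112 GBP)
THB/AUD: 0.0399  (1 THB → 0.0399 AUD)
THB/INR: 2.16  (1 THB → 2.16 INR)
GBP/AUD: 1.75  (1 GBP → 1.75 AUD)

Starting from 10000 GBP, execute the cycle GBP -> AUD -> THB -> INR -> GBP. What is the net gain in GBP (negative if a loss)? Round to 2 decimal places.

10000 GBP × 1.75 = 17500 AUD
17500 AUD × 24.3 = 425250 THB
425250 THB × 2.16 = 918540 INR
918540 INR × 0.0112 = 10287.648 GBP
Net change: 10287.648 − 10000 = 287.648 GBP

287.65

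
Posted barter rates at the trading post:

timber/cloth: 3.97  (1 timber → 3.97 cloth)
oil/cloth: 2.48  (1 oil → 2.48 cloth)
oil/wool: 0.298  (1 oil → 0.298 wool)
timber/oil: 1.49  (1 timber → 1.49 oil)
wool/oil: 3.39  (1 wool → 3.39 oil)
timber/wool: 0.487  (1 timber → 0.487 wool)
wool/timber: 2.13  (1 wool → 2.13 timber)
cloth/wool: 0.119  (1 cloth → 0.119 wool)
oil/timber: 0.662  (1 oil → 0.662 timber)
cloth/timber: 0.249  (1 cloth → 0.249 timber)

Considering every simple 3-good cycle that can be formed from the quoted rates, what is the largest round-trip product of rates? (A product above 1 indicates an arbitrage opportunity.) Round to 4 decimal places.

timber→wool→oil→timber: 0.487 × 3.39 × 0.662 = 1.09292
timber→cloth→wool→timber: 3.97 × 0.119 × 2.13 = 1.00628
cloth→wool→oil→cloth: 0.119 × 3.39 × 2.48 = 1.00046
timber→oil→wool→timber: 1.49 × 0.298 × 2.13 = 0.94576
timber→oil→cloth→timber: 1.49 × 2.48 × 0.249 = 0.92010
Maximum is timber→wool→oil→timber at 1.0929; arbitrage exists.

1.0929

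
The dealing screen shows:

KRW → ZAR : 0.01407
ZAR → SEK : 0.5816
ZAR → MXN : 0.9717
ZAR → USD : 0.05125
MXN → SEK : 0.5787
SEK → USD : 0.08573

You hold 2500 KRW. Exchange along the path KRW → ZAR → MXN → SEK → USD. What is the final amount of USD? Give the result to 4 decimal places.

1.6957

2500 KRW × 0.01407 = 35.175 ZAR
35.175 ZAR × 0.9717 = 34.1795475 MXN
34.1795475 MXN × 0.5787 = 19.77970413825 SEK
19.77970413825 SEK × 0.08573 = 1.6957140357721725 USD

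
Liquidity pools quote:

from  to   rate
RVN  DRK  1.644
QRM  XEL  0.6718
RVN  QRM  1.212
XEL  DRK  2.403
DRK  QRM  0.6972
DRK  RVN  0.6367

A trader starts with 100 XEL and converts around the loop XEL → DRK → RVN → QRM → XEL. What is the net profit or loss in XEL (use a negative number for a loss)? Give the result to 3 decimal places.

100 XEL × 2.403 = 240.3 DRK
240.3 DRK × 0.6367 = 152.99901 RVN
152.99901 RVN × 1.212 = 185.43480012 QRM
185.43480012 QRM × 0.6718 = 124.575098720616 XEL
Net change: 124.575098720616 − 100 = 24.575098720616 XEL

24.575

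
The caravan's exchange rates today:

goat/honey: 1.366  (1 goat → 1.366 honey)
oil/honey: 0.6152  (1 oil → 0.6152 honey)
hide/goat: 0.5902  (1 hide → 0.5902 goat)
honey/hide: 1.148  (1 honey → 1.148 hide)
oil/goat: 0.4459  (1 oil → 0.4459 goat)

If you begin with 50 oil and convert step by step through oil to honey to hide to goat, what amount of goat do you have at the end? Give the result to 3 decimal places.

50 oil × 0.6152 = 30.76 honey
30.76 honey × 1.148 = 35.31248 hide
35.31248 hide × 0.5902 = 20.841425696 goat

20.841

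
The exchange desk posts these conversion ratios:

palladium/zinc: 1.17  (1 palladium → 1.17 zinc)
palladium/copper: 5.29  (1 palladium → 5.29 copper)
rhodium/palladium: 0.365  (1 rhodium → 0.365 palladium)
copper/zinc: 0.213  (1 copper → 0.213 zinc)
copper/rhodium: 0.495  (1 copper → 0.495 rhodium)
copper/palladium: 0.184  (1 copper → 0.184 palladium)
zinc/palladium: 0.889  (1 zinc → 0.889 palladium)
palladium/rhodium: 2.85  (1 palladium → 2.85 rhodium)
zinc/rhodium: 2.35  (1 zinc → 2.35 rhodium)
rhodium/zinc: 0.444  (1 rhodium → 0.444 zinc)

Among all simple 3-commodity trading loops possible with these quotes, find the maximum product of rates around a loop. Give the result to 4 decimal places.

1.1249

palladium→rhodium→zinc→palladium: 2.85 × 0.444 × 0.889 = 1.12494
palladium→zinc→rhodium→palladium: 1.17 × 2.35 × 0.365 = 1.00357
copper→zinc→palladium→copper: 0.213 × 0.889 × 5.29 = 1.00170
copper→rhodium→palladium→copper: 0.495 × 0.365 × 5.29 = 0.95577
Maximum is palladium→rhodium→zinc→palladium at 1.1249; arbitrage exists.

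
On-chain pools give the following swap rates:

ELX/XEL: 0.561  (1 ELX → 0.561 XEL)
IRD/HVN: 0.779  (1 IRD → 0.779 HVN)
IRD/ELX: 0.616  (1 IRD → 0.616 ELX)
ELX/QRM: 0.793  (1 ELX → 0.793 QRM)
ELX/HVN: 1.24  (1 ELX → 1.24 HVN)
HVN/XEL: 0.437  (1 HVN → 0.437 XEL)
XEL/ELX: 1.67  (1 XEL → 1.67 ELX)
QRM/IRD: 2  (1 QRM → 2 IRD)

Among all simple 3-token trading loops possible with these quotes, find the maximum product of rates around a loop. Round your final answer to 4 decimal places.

ELX→QRM→IRD→ELX: 0.793 × 2 × 0.616 = 0.97698
ELX→HVN→XEL→ELX: 1.24 × 0.437 × 1.67 = 0.90494
Maximum is ELX→QRM→IRD→ELX at 0.9770; no arbitrage — every cycle loses value.

0.9770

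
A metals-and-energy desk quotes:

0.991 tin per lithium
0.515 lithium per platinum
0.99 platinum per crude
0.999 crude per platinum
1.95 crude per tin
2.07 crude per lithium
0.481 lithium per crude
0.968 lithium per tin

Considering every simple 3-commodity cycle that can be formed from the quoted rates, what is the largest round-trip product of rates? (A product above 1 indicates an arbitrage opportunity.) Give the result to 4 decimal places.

1.0554

crude→platinum→lithium→crude: 0.99 × 0.515 × 2.07 = 1.05539
crude→lithium→tin→crude: 0.481 × 0.991 × 1.95 = 0.92951
Maximum is crude→platinum→lithium→crude at 1.0554; arbitrage exists.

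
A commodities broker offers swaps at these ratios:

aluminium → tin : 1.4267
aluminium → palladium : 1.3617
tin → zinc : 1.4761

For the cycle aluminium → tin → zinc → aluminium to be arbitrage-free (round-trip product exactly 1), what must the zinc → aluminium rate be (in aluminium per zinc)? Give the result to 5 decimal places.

0.47484

Known legs of the cycle: 1.4267 × 1.4761 = 2.10595187
For no arbitrage the full-cycle product must be 1, so the missing rate is 1 / 2.10595187 ≈ 0.4748447.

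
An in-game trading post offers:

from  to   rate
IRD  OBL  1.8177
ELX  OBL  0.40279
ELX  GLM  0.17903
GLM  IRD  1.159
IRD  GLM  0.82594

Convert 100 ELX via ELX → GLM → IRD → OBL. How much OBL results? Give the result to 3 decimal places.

100 ELX × 0.17903 = 17.903 GLM
17.903 GLM × 1.159 = 20.749577 IRD
20.749577 IRD × 1.8177 = 37.7165061129 OBL

37.717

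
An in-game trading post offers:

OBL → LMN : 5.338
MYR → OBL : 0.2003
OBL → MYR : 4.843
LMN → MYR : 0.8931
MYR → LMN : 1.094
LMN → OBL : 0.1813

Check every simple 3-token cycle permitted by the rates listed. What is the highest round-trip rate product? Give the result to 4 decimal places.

0.9606

LMN→OBL→MYR→LMN: 0.1813 × 4.843 × 1.094 = 0.96057
LMN→MYR→OBL→LMN: 0.8931 × 0.2003 × 5.338 = 0.95490
Maximum is LMN→OBL→MYR→LMN at 0.9606; no arbitrage — every cycle loses value.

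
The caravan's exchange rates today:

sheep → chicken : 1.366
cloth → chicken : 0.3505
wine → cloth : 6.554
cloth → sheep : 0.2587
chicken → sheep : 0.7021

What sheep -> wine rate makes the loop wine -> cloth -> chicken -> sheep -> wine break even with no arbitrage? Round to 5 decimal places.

Known legs of the cycle: 6.554 × 0.3505 × 0.7021 = 1.6128479717
For no arbitrage the full-cycle product must be 1, so the missing rate is 1 / 1.6128479717 ≈ 0.6200212.

0.62002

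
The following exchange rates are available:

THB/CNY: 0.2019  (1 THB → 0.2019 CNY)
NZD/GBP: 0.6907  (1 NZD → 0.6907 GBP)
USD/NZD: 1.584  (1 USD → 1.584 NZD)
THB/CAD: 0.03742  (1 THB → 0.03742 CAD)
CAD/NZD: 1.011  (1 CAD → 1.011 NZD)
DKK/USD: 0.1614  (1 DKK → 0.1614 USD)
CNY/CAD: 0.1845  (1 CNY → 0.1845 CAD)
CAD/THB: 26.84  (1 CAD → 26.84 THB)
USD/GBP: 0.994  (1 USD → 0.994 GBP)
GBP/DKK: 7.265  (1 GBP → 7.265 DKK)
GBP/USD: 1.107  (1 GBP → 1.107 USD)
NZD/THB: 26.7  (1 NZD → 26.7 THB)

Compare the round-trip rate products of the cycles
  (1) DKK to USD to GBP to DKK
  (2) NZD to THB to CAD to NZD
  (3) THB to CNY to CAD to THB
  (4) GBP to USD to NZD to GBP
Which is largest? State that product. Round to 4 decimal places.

(1) 0.1614 × 0.994 × 7.265 = 1.16554
(2) 26.7 × 0.03742 × 1.011 = 1.01010
(3) 0.2019 × 0.1845 × 26.84 = 0.99980
(4) 1.107 × 1.584 × 0.6907 = 1.21113
Highest is cycle (4) at 1.2111 (>1, arbitrage).

1.2111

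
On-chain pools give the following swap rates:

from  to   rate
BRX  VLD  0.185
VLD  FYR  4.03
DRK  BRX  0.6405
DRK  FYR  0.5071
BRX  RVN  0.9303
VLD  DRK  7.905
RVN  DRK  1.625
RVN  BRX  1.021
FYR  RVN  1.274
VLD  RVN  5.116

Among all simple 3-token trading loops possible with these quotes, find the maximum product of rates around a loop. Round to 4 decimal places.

1.0498

DRK→FYR→RVN→DRK: 0.5071 × 1.274 × 1.625 = 1.04982
BRX→RVN→DRK→BRX: 0.9303 × 1.625 × 0.6405 = 0.96827
BRX→VLD→RVN→BRX: 0.185 × 5.116 × 1.021 = 0.96634
BRX→VLD→DRK→BRX: 0.185 × 7.905 × 0.6405 = 0.93668
Maximum is DRK→FYR→RVN→DRK at 1.0498; arbitrage exists.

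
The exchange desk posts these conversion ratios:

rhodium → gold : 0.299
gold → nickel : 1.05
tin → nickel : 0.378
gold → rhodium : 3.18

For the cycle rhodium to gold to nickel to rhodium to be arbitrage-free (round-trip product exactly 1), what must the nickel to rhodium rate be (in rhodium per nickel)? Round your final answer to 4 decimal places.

3.1852

Known legs of the cycle: 0.299 × 1.05 = 0.31395
For no arbitrage the full-cycle product must be 1, so the missing rate is 1 / 0.31395 ≈ 3.185221.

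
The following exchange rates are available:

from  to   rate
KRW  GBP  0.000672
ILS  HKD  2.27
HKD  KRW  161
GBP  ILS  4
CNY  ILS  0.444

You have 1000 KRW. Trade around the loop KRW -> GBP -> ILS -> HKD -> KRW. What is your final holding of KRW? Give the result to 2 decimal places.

982.38

1000 KRW × 0.000672 = 0.672 GBP
0.672 GBP × 4 = 2.688 ILS
2.688 ILS × 2.27 = 6.10176 HKD
6.10176 HKD × 161 = 982.38336 KRW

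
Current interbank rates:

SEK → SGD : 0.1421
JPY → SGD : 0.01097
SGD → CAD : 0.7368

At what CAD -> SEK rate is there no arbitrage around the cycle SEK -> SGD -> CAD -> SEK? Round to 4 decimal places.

9.5512

Known legs of the cycle: 0.1421 × 0.7368 = 0.10469928
For no arbitrage the full-cycle product must be 1, so the missing rate is 1 / 0.10469928 ≈ 9.551164.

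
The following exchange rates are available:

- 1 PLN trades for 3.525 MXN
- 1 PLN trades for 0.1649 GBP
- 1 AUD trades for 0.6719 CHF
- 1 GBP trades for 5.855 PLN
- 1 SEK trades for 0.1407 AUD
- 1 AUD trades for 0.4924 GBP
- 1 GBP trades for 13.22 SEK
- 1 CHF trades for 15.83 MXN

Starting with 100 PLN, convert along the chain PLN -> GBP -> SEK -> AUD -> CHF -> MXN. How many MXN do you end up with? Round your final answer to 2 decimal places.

100 PLN × 0.1649 = 16.49 GBP
16.49 GBP × 13.22 = 217.9978 SEK
217.9978 SEK × 0.1407 = 30.67229046 AUD
30.67229046 AUD × 0.6719 = 20.608711960074 CHF
20.608711960074 CHF × 15.83 = 326.23591032797142 MXN

326.24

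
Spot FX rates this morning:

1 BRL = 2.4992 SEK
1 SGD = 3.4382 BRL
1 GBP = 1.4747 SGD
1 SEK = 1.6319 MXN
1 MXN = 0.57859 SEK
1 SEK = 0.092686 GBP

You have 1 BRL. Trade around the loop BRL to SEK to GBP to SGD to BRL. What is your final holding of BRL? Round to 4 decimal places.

1.1745

1 BRL × 2.4992 = 2.4992 SEK
2.4992 SEK × 0.092686 = 0.2316408512 GBP
0.2316408512 GBP × 1.4747 = 0.34160076326464 SGD
0.34160076326464 SGD × 3.4382 = 1.174491744256485248 BRL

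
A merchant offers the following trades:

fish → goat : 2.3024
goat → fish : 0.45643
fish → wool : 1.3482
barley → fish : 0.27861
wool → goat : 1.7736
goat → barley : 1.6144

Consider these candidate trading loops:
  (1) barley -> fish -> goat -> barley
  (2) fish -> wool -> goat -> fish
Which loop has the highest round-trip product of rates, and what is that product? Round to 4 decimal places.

1.0914

(1) 0.27861 × 2.3024 × 1.6144 = 1.03559
(2) 1.3482 × 1.7736 × 0.45643 = 1.09140
Highest is cycle (2) at 1.0914 (>1, arbitrage).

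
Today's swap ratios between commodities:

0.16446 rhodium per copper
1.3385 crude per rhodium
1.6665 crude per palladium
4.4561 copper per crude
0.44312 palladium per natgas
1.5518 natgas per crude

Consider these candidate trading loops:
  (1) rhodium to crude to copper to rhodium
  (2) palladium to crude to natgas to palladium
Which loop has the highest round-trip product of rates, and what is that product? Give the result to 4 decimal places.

1.1459

(1) 1.3385 × 4.4561 × 0.16446 = 0.98092
(2) 1.6665 × 1.5518 × 0.44312 = 1.14594
Highest is cycle (2) at 1.1459 (>1, arbitrage).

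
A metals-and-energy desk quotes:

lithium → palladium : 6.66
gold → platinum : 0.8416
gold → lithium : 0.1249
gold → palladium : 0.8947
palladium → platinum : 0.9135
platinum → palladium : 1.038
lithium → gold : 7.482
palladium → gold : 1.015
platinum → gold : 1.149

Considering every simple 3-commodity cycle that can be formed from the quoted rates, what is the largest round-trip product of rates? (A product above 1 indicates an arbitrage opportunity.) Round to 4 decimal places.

gold→palladium→platinum→gold: 0.8947 × 0.9135 × 1.149 = 0.93909
gold→platinum→palladium→gold: 0.8416 × 1.038 × 1.015 = 0.88668
gold→lithium→palladium→gold: 0.1249 × 6.66 × 1.015 = 0.84431
Maximum is gold→palladium→platinum→gold at 0.9391; no arbitrage — every cycle loses value.

0.9391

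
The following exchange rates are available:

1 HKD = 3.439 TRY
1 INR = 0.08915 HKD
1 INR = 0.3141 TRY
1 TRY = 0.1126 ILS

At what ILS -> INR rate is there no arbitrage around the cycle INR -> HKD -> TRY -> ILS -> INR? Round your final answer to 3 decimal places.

28.967

Known legs of the cycle: 0.08915 × 3.439 × 0.1126 = 0.03452167931
For no arbitrage the full-cycle product must be 1, so the missing rate is 1 / 0.03452167931 ≈ 28.96730.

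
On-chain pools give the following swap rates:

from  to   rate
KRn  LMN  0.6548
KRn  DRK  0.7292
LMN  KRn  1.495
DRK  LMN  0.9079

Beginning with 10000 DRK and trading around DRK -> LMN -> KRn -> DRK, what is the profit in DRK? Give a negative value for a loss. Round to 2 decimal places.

10000 DRK × 0.9079 = 9079 LMN
9079 LMN × 1.495 = 13573.105 KRn
13573.105 KRn × 0.7292 = 9897.508166 DRK
Net change: 9897.508166 − 10000 = -102.491834 DRK

-102.49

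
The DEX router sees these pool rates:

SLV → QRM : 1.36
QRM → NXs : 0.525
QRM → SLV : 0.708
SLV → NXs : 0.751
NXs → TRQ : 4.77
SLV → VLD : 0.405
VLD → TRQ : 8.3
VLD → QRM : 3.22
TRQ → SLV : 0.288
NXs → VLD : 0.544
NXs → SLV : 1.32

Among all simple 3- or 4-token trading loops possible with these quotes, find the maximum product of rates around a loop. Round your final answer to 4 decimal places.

1.0317

TRQ→SLV→NXs→TRQ: 0.288 × 0.751 × 4.77 = 1.03169
TRQ→SLV→QRM→NXs→TRQ: 0.288 × 1.36 × 0.525 × 4.77 = 0.98086
TRQ→SLV→NXs→VLD→TRQ: 0.288 × 0.751 × 0.544 × 8.3 = 0.97658
TRQ→SLV→VLD→TRQ: 0.288 × 0.405 × 8.3 = 0.96811
NXs→SLV→QRM→NXs: 1.32 × 1.36 × 0.525 = 0.94248
VLD→QRM→SLV→NXs→VLD: 3.22 × 0.708 × 0.751 × 0.544 = 0.93138
VLD→QRM→SLV→VLD: 3.22 × 0.708 × 0.405 = 0.92330
VLD→QRM→NXs→VLD: 3.22 × 0.525 × 0.544 = 0.91963
VLD→QRM→NXs→SLV→VLD: 3.22 × 0.525 × 1.32 × 0.405 = 0.90374
Maximum is TRQ→SLV→NXs→TRQ at 1.0317; arbitrage exists.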